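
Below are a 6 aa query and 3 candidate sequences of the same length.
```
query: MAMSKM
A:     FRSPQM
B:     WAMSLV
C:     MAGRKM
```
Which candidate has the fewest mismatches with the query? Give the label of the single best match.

A differs at 5 positions; B differs at 3 positions; C differs at 2 positions. The closest is C.

C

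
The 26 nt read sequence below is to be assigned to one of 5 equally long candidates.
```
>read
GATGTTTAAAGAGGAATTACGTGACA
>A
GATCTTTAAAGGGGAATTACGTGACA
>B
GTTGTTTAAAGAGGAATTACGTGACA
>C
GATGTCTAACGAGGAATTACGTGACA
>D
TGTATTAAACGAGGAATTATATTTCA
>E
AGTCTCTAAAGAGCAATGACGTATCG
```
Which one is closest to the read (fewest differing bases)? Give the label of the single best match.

Hamming distances to read — A: 2; B: 1; C: 2; D: 9; E: 9.
Smallest is B with 1 mismatch.

B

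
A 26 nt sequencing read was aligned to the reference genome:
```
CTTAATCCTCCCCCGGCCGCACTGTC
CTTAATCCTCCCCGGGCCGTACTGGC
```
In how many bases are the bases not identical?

Comparing position by position, 3 bases differ: 14 (C/G), 20 (C/T), 25 (T/G).

3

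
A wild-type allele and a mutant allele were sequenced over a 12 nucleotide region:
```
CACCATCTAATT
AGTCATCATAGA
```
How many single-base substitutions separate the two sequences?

7

Comparing position by position, 7 bases differ: 1 (C/A), 2 (A/G), 3 (C/T), 8 (T/A), 9 (A/T), 11 (T/G), 12 (T/A).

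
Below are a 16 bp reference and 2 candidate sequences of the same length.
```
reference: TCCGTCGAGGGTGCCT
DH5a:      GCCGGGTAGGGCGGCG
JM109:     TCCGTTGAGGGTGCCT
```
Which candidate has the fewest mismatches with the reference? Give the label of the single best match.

DH5a differs at 7 bases; JM109 differs at 1 base. The closest is JM109.

JM109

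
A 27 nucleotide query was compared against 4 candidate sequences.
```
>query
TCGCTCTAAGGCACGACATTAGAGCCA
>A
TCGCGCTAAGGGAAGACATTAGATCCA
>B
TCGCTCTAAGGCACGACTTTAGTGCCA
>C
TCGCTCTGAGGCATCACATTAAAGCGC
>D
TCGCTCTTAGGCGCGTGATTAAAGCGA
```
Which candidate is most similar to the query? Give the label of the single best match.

Hamming distances to query — A: 4; B: 2; C: 6; D: 6.
Smallest is B with 2 mismatches.

B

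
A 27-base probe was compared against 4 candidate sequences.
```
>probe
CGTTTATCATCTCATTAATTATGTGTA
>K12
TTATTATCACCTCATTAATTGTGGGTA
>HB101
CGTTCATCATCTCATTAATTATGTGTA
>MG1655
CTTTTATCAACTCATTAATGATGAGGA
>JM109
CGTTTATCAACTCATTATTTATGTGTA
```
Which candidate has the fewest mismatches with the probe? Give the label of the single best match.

K12 differs at 6 positions; HB101 differs at 1 position; MG1655 differs at 5 positions; JM109 differs at 2 positions. The closest is HB101.

HB101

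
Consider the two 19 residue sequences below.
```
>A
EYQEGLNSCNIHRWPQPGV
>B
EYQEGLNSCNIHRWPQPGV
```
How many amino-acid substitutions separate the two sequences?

0

The two sequences are identical at every position.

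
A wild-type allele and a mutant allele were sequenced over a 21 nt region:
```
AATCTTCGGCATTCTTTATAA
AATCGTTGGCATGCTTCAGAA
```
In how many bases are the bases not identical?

5

Mismatches (1-based): base 5: T→G; base 7: C→T; base 13: T→G; base 17: T→C; base 19: T→G.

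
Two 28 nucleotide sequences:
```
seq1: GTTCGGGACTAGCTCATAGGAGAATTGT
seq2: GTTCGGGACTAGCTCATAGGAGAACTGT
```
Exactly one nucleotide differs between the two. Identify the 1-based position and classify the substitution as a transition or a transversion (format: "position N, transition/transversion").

position 25, transition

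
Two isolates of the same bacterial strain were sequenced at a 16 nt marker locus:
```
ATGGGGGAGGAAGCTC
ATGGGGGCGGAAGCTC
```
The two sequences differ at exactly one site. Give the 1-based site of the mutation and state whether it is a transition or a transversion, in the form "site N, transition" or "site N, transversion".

site 8, transversion

Site 8 changes A→C. A is a purine and C is a pyrimidine, so this is a transversion.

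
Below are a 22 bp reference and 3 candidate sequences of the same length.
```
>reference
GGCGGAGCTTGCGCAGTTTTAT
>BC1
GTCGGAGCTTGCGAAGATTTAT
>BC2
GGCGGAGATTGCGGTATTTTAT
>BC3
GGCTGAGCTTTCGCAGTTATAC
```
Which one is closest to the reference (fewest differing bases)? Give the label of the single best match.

Hamming distances to reference — BC1: 3; BC2: 4; BC3: 4.
Smallest is BC1 with 3 mismatches.

BC1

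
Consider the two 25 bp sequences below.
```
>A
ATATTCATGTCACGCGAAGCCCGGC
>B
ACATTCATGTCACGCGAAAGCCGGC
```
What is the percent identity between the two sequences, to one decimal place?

88.0%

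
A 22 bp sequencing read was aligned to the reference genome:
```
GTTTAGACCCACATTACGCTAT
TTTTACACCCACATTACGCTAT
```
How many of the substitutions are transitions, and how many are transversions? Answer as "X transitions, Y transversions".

Transitions (purine↔purine or pyrimidine↔pyrimidine): none.
Transversions (purine↔pyrimidine): 1 G→T, 6 G→C.

0 transitions, 2 transversions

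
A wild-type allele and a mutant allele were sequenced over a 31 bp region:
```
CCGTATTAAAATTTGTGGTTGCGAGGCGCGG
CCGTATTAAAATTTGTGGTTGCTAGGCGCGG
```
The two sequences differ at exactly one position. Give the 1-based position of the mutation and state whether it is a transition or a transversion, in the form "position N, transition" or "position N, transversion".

position 23, transversion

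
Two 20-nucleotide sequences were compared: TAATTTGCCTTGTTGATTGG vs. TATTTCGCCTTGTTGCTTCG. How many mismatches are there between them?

Mismatches (1-based): site 3: A→T; site 6: T→C; site 16: A→C; site 19: G→C.

4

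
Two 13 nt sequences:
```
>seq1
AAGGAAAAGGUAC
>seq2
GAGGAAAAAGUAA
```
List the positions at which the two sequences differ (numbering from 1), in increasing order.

Differences at position 1 (A→G), position 9 (G→A), position 13 (C→A).

1, 9, 13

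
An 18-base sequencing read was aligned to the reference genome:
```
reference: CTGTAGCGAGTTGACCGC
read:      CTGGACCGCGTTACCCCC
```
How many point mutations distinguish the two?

Comparing position by position, 6 sites differ: 4 (T/G), 6 (G/C), 9 (A/C), 13 (G/A), 14 (A/C), 17 (G/C).

6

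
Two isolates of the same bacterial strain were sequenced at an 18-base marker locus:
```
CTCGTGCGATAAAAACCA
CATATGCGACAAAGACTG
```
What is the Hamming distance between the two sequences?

The sequences differ at sites 2, 3, 4, 10, 14, 17, 18 (1-based) — 7 in total.

7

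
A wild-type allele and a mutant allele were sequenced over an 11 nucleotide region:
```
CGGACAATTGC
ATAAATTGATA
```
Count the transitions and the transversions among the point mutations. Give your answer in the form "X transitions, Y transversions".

1 transition, 9 transversions

Transitions (purine↔purine or pyrimidine↔pyrimidine): 3 G→A.
Transversions (purine↔pyrimidine): 1 C→A, 2 G→T, 5 C→A, 6 A→T, 7 A→T, 8 T→G, 9 T→A, 10 G→T, 11 C→A.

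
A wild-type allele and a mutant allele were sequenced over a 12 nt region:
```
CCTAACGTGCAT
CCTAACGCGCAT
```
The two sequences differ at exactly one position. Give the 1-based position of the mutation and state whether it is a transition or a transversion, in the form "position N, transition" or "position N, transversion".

The sequences differ only at position 8: T→C (pyrimidine→pyrimidine), a transition.

position 8, transition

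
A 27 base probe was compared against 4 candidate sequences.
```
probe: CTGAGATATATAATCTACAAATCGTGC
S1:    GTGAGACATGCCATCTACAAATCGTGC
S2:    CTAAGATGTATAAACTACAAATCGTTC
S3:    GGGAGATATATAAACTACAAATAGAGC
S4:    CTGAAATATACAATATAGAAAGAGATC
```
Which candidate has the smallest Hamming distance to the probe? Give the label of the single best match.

Hamming distances to probe — S1: 5; S2: 4; S3: 5; S4: 8.
Smallest is S2 with 4 mismatches.

S2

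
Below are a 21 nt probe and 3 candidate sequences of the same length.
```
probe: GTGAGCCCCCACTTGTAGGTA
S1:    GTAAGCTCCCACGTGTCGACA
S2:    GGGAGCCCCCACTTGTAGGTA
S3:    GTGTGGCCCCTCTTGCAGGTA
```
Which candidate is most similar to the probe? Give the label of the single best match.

S2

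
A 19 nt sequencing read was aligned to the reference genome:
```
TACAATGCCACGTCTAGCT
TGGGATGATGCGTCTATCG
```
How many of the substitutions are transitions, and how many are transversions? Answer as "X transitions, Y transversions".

Transitions (purine↔purine or pyrimidine↔pyrimidine): 2 A→G, 4 A→G, 9 C→T, 10 A→G.
Transversions (purine↔pyrimidine): 3 C→G, 8 C→A, 17 G→T, 19 T→G.

4 transitions, 4 transversions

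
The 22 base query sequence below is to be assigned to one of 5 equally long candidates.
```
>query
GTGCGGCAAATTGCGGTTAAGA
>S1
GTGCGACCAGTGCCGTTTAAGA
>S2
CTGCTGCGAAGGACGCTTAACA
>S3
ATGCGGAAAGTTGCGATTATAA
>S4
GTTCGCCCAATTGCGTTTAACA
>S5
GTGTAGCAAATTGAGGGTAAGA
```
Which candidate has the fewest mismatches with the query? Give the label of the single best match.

S1 differs at 6 sites; S2 differs at 8 sites; S3 differs at 6 sites; S4 differs at 5 sites; S5 differs at 4 sites. The closest is S5.

S5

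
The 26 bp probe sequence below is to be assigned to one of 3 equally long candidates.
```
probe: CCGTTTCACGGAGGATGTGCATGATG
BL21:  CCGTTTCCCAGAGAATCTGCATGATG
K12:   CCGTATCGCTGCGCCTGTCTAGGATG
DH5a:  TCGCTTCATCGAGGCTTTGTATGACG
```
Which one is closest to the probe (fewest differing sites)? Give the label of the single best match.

Hamming distances to probe — BL21: 4; K12: 9; DH5a: 8.
Smallest is BL21 with 4 mismatches.

BL21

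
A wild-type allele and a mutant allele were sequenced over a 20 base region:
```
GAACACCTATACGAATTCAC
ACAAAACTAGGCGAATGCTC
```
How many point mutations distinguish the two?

The sequences differ at bases 1, 2, 4, 6, 10, 11, 17, 19 (1-based) — 8 in total.

8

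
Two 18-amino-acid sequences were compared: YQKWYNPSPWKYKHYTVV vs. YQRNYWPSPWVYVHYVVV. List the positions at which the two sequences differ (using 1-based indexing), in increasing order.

Scanning 1-based: 3: K/R; 4: W/N; 6: N/W; 11: K/V; 13: K/V; 16: T/V.

3, 4, 6, 11, 13, 16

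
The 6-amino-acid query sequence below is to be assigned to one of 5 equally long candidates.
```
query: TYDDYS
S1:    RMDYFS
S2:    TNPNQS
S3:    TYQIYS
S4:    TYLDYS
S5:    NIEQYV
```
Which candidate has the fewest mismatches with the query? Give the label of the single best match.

S4

Hamming distances to query — S1: 4; S2: 4; S3: 2; S4: 1; S5: 5.
Smallest is S4 with 1 mismatch.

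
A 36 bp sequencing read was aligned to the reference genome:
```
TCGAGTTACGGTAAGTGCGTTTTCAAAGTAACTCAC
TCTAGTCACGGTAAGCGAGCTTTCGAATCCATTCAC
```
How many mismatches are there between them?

The sequences differ at positions 3, 7, 16, 18, 20, 25, 28, 29, 30, 32 (1-based) — 10 in total.

10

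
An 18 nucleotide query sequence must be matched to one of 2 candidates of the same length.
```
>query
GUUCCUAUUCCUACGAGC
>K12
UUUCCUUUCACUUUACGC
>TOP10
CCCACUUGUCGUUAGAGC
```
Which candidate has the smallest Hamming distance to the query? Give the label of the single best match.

K12 differs at 8 sites; TOP10 differs at 9 sites. The closest is K12.

K12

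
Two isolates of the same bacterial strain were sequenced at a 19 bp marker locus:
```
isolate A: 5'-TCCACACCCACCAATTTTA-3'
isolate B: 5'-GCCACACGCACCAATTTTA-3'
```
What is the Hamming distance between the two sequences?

2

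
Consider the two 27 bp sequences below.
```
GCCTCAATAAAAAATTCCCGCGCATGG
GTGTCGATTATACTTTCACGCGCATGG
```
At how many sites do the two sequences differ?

8

Comparing position by position, 8 sites differ: 2 (C/T), 3 (C/G), 6 (A/G), 9 (A/T), 11 (A/T), 13 (A/C), 14 (A/T), 18 (C/A).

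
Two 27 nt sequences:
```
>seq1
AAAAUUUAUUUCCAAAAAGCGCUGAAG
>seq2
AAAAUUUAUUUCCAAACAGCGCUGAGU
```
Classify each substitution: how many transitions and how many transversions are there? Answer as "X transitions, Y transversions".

1 transition, 2 transversions

Transitions (purine↔purine or pyrimidine↔pyrimidine): 26 A→G.
Transversions (purine↔pyrimidine): 17 A→C, 27 G→U.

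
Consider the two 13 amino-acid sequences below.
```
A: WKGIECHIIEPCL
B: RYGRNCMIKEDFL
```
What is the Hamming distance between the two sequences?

8

The sequences differ at residues 1, 2, 4, 5, 7, 9, 11, 12 (1-based) — 8 in total.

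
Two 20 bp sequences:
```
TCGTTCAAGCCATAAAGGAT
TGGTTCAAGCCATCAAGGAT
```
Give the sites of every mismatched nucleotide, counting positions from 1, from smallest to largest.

Differences at site 2 (C→G), site 14 (A→C).

2, 14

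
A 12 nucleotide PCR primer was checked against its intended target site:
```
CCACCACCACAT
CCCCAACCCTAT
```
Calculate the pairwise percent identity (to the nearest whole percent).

67%

4 positions differ (3, 5, 9, 10), so 8 of 12 match: 8/12 = 66.67%.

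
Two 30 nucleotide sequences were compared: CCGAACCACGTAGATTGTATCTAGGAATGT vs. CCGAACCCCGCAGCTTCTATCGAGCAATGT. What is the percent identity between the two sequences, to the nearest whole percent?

6 positions differ (8, 11, 14, 17, 22, 25), so 24 of 30 match: 24/30 = 80%.

80%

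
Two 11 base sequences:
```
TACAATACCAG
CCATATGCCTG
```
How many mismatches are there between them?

6

Mismatches (1-based): position 1: T→C; position 2: A→C; position 3: C→A; position 4: A→T; position 7: A→G; position 10: A→T.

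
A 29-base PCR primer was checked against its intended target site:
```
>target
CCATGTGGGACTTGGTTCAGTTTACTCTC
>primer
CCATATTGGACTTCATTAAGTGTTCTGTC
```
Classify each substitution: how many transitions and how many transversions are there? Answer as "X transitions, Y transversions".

2 transitions, 6 transversions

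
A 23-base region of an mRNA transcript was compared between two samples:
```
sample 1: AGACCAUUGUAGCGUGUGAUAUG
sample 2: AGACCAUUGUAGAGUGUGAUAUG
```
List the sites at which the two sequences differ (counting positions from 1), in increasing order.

Scanning 1-based: 13: C/A.

13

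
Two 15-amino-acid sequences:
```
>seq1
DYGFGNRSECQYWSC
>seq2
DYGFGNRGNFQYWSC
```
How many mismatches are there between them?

Comparing position by position, 3 positions differ: 8 (S/G), 9 (E/N), 10 (C/F).

3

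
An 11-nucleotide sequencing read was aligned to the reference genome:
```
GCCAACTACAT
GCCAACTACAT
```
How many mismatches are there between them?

0

The two sequences are identical at every position.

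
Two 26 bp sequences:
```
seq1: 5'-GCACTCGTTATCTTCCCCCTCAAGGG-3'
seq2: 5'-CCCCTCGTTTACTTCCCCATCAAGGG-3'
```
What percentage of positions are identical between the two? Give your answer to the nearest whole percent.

81%

5 positions differ (1, 3, 10, 11, 19), so 21 of 26 match: 21/26 = 80.77%.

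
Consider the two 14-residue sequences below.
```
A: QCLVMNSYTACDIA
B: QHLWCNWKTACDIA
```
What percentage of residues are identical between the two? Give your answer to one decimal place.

64.3%

5 positions differ (2, 4, 5, 7, 8), so 9 of 14 match: 9/14 = 64.29%.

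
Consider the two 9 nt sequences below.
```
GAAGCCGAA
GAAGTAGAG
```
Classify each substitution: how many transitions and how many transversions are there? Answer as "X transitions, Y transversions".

2 transitions, 1 transversion

Transitions (purine↔purine or pyrimidine↔pyrimidine): 5 C→T, 9 A→G.
Transversions (purine↔pyrimidine): 6 C→A.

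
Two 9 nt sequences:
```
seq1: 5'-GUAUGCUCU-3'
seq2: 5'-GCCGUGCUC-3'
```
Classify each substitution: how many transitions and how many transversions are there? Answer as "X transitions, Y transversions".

Mismatches (1-based):
site 2: U→C (pyrimidine→pyrimidine, transition)
site 3: A→C (purine→pyrimidine, transversion)
site 4: U→G (pyrimidine→purine, transversion)
site 5: G→U (purine→pyrimidine, transversion)
site 6: C→G (pyrimidine→purine, transversion)
site 7: U→C (pyrimidine→pyrimidine, transition)
site 8: C→U (pyrimidine→pyrimidine, transition)
site 9: U→C (pyrimidine→pyrimidine, transition)

4 transitions, 4 transversions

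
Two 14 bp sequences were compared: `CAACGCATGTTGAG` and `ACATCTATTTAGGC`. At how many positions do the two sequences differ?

9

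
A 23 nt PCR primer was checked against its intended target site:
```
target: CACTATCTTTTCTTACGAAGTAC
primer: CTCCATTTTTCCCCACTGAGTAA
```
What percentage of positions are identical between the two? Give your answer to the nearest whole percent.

Mismatches at positions 2, 4, 7, 11, 13, 14, 17, 18, 23 (1-based): 9 of 23.
Identical positions: 14/23 = 60.87% → 61%.

61%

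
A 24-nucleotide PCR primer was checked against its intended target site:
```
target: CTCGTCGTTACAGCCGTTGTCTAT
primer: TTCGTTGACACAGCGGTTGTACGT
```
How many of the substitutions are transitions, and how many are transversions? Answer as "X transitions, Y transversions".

Mismatches (1-based):
position 1: C→T (pyrimidine→pyrimidine, transition)
position 6: C→T (pyrimidine→pyrimidine, transition)
position 8: T→A (pyrimidine→purine, transversion)
position 9: T→C (pyrimidine→pyrimidine, transition)
position 15: C→G (pyrimidine→purine, transversion)
position 21: C→A (pyrimidine→purine, transversion)
position 22: T→C (pyrimidine→pyrimidine, transition)
position 23: A→G (purine→purine, transition)

5 transitions, 3 transversions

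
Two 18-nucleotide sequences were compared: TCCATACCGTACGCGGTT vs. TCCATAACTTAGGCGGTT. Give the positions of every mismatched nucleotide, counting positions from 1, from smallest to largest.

7, 9, 12

Scanning 1-based: 7: C/A; 9: G/T; 12: C/G.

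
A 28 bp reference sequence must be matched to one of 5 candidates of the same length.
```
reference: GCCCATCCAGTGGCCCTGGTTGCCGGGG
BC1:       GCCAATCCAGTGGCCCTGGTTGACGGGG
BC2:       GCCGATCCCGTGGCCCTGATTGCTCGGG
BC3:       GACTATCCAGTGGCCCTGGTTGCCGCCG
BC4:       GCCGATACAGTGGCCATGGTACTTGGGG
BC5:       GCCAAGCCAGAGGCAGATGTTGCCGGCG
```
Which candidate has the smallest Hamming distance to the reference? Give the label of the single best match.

BC1 differs at 2 positions; BC2 differs at 5 positions; BC3 differs at 4 positions; BC4 differs at 7 positions; BC5 differs at 8 positions. The closest is BC1.

BC1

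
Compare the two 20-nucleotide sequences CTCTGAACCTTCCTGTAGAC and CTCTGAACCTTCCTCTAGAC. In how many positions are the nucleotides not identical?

Comparing position by position, 1 position differs: 15 (G/C).

1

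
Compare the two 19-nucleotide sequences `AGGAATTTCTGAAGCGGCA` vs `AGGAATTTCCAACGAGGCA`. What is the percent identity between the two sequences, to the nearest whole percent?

79%

Mismatches at positions 10, 11, 13, 15 (1-based): 4 of 19.
Identical positions: 15/19 = 78.95% → 79%.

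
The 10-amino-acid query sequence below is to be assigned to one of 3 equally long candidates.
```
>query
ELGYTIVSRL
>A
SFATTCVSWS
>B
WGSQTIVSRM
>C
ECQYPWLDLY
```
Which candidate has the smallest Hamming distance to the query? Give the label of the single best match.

Hamming distances to query — A: 7; B: 5; C: 8.
Smallest is B with 5 mismatches.

B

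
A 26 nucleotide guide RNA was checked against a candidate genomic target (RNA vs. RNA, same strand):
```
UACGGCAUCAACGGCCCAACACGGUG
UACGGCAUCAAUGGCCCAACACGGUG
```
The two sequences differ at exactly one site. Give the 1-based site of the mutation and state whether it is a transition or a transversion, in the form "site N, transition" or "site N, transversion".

Site 12 changes C→U. C is a pyrimidine and U is a pyrimidine, so this is a transition.

site 12, transition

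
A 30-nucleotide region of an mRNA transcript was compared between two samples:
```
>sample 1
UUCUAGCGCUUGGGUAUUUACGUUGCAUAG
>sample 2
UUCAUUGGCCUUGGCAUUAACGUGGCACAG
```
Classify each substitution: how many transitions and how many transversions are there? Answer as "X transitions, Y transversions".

Transitions (purine↔purine or pyrimidine↔pyrimidine): 10 U→C, 15 U→C, 28 U→C.
Transversions (purine↔pyrimidine): 4 U→A, 5 A→U, 6 G→U, 7 C→G, 12 G→U, 19 U→A, 24 U→G.

3 transitions, 7 transversions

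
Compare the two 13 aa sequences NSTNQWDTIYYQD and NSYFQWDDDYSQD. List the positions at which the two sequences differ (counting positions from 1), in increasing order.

Differences at position 3 (T→Y), position 4 (N→F), position 8 (T→D), position 9 (I→D), position 11 (Y→S).

3, 4, 8, 9, 11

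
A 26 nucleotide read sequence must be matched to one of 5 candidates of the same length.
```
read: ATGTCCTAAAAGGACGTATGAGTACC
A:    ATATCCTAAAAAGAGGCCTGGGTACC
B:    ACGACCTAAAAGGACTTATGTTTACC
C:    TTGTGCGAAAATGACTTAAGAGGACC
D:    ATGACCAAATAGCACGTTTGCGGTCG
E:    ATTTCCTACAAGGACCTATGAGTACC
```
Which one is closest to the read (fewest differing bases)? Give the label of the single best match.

E

A differs at 6 bases; B differs at 5 bases; C differs at 7 bases; D differs at 9 bases; E differs at 3 bases. The closest is E.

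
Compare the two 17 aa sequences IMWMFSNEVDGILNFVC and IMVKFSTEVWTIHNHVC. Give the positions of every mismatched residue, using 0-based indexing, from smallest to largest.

Scanning 0-based: 2: W/V; 3: M/K; 6: N/T; 9: D/W; 10: G/T; 12: L/H; 14: F/H.

2, 3, 6, 9, 10, 12, 14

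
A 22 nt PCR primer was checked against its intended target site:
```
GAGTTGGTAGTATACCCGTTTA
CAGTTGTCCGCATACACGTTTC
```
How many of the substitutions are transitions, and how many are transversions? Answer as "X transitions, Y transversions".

2 transitions, 5 transversions

Transitions (purine↔purine or pyrimidine↔pyrimidine): 8 T→C, 11 T→C.
Transversions (purine↔pyrimidine): 1 G→C, 7 G→T, 9 A→C, 16 C→A, 22 A→C.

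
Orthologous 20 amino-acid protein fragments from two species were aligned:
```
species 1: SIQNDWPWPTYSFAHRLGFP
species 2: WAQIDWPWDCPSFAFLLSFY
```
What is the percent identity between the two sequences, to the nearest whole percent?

Mismatches at positions 1, 2, 4, 9, 10, 11, 15, 16, 18, 20 (1-based): 10 of 20.
Identical positions: 10/20 = 50% → 50%.

50%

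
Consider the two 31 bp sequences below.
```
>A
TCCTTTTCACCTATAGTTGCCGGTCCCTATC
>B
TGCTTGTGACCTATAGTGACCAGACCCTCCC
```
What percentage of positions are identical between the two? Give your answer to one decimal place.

71.0%

Mismatches at positions 2, 6, 8, 18, 19, 22, 24, 29, 30 (1-based): 9 of 31.
Identical positions: 22/31 = 70.97% → 71.0%.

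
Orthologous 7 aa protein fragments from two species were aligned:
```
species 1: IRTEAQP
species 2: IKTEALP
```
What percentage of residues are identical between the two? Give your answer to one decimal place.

2 positions differ (2, 6), so 5 of 7 match: 5/7 = 71.43%.

71.4%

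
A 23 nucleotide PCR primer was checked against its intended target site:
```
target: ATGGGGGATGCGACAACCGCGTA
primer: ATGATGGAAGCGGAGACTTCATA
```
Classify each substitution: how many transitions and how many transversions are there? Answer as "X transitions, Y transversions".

Transitions (purine↔purine or pyrimidine↔pyrimidine): 4 G→A, 13 A→G, 15 A→G, 18 C→T, 21 G→A.
Transversions (purine↔pyrimidine): 5 G→T, 9 T→A, 14 C→A, 19 G→T.

5 transitions, 4 transversions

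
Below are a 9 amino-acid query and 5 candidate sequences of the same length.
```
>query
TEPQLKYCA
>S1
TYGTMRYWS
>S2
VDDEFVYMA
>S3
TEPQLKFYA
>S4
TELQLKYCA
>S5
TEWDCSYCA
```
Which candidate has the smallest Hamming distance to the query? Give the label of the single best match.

S4

Hamming distances to query — S1: 7; S2: 7; S3: 2; S4: 1; S5: 4.
Smallest is S4 with 1 mismatch.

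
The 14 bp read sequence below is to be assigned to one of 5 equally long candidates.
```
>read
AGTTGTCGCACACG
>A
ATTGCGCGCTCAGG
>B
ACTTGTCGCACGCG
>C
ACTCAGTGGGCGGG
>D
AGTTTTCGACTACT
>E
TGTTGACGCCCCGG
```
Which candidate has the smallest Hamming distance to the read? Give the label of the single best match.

B

Hamming distances to read — A: 6; B: 2; C: 9; D: 5; E: 5.
Smallest is B with 2 mismatches.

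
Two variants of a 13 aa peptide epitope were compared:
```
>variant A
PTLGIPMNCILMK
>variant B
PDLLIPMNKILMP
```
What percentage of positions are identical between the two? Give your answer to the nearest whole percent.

69%

Mismatches at positions 2, 4, 9, 13 (1-based): 4 of 13.
Identical positions: 9/13 = 69.23% → 69%.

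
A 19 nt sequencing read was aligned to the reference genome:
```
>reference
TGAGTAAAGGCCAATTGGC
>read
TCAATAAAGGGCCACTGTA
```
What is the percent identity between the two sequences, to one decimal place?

63.2%

Mismatches at positions 2, 4, 11, 13, 15, 18, 19 (1-based): 7 of 19.
Identical positions: 12/19 = 63.16% → 63.2%.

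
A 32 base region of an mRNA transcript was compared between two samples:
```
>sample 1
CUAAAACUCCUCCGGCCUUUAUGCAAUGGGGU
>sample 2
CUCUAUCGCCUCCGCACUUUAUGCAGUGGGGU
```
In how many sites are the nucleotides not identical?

The sequences differ at sites 3, 4, 6, 8, 15, 16, 26 (1-based) — 7 in total.

7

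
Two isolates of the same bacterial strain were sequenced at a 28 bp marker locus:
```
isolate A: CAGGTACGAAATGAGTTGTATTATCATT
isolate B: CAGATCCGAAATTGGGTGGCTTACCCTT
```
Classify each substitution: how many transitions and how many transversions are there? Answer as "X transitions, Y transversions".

3 transitions, 6 transversions

Transitions (purine↔purine or pyrimidine↔pyrimidine): 4 G→A, 14 A→G, 24 T→C.
Transversions (purine↔pyrimidine): 6 A→C, 13 G→T, 16 T→G, 19 T→G, 20 A→C, 26 A→C.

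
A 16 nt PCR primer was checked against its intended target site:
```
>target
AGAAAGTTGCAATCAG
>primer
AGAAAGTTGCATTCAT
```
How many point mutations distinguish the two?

2

The sequences differ at bases 12, 16 (1-based) — 2 in total.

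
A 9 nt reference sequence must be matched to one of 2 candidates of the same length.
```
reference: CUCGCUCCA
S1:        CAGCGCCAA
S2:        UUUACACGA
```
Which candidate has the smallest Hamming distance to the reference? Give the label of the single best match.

S1 differs at 6 sites; S2 differs at 5 sites. The closest is S2.

S2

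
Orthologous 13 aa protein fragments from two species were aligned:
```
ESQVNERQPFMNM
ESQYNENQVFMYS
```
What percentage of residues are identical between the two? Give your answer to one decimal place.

Mismatches at positions 4, 7, 9, 12, 13 (1-based): 5 of 13.
Identical positions: 8/13 = 61.54% → 61.5%.

61.5%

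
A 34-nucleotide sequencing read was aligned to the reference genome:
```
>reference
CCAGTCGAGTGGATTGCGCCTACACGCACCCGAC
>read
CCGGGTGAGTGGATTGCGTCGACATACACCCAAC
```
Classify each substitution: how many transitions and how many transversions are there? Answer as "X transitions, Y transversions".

Mismatches (1-based):
base 3: A→G (purine→purine, transition)
base 5: T→G (pyrimidine→purine, transversion)
base 6: C→T (pyrimidine→pyrimidine, transition)
base 19: C→T (pyrimidine→pyrimidine, transition)
base 21: T→G (pyrimidine→purine, transversion)
base 25: C→T (pyrimidine→pyrimidine, transition)
base 26: G→A (purine→purine, transition)
base 32: G→A (purine→purine, transition)

6 transitions, 2 transversions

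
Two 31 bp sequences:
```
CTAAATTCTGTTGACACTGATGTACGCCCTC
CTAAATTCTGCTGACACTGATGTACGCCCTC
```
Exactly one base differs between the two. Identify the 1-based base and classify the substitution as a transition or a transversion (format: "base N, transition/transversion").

Base 11 changes T→C. T is a pyrimidine and C is a pyrimidine, so this is a transition.

base 11, transition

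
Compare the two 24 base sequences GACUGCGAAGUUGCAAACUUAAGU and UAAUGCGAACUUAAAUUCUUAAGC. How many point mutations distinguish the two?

8

Comparing position by position, 8 bases differ: 1 (G/U), 3 (C/A), 10 (G/C), 13 (G/A), 14 (C/A), 16 (A/U), 17 (A/U), 24 (U/C).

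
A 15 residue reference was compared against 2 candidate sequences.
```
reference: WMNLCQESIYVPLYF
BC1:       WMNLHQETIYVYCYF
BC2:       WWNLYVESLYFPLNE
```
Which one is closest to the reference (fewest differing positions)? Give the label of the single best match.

BC1

Hamming distances to reference — BC1: 4; BC2: 7.
Smallest is BC1 with 4 mismatches.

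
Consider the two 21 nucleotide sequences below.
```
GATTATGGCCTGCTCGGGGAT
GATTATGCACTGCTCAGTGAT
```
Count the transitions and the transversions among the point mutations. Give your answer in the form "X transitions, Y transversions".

1 transition, 3 transversions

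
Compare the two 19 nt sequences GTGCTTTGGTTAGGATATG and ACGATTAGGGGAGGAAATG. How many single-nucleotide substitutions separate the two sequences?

7

Mismatches (1-based): base 1: G→A; base 2: T→C; base 4: C→A; base 7: T→A; base 10: T→G; base 11: T→G; base 16: T→A.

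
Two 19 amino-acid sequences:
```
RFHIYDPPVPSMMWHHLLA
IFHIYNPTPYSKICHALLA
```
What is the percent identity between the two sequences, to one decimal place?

52.6%

9 positions differ (1, 6, 8, 9, 10, 12, 13, 14, 16), so 10 of 19 match: 10/19 = 52.63%.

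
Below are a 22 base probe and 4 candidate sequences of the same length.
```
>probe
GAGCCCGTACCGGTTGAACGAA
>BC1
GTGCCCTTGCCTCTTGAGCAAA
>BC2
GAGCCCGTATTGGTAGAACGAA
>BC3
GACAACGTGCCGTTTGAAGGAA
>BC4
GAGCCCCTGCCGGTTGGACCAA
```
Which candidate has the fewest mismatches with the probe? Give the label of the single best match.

BC2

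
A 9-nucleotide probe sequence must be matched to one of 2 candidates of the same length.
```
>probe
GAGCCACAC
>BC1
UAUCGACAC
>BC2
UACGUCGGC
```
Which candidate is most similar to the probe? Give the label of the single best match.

BC1 differs at 3 bases; BC2 differs at 7 bases. The closest is BC1.

BC1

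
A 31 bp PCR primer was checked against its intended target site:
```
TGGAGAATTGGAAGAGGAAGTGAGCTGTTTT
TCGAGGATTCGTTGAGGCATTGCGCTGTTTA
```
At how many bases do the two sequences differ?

9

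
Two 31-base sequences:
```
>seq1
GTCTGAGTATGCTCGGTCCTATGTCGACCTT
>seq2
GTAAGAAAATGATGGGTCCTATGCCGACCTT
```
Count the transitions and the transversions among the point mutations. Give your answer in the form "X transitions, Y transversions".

2 transitions, 5 transversions

Transitions (purine↔purine or pyrimidine↔pyrimidine): 7 G→A, 24 T→C.
Transversions (purine↔pyrimidine): 3 C→A, 4 T→A, 8 T→A, 12 C→A, 14 C→G.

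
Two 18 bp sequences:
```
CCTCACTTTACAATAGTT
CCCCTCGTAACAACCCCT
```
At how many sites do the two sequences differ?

8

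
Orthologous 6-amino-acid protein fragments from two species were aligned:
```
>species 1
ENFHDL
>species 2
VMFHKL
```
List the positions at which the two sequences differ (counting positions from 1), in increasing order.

Scanning 1-based: 1: E/V; 2: N/M; 5: D/K.

1, 2, 5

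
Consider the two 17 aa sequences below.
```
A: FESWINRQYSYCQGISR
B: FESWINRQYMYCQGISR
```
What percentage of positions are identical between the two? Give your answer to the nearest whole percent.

94%

1 position differs (10), so 16 of 17 match: 16/17 = 94.12%.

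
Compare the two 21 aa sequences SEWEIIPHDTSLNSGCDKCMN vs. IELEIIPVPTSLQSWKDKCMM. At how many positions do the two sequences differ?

Comparing position by position, 8 positions differ: 1 (S/I), 3 (W/L), 8 (H/V), 9 (D/P), 13 (N/Q), 15 (G/W), 16 (C/K), 21 (N/M).

8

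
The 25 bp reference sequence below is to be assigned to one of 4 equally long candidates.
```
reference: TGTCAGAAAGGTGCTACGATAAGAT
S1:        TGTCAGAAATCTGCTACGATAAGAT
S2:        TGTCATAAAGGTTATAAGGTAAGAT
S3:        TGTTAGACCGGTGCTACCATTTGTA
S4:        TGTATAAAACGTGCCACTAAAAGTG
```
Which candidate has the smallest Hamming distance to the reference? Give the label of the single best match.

Hamming distances to reference — S1: 2; S2: 5; S3: 8; S4: 9.
Smallest is S1 with 2 mismatches.

S1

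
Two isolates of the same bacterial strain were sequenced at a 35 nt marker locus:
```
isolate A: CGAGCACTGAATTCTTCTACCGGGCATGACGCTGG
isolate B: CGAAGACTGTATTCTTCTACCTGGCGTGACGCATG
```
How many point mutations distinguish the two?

7

Comparing position by position, 7 positions differ: 4 (G/A), 5 (C/G), 10 (A/T), 22 (G/T), 26 (A/G), 33 (T/A), 34 (G/T).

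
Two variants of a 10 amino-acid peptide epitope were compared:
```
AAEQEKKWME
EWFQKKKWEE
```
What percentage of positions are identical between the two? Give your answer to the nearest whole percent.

50%

5 positions differ (1, 2, 3, 5, 9), so 5 of 10 match: 5/10 = 50%.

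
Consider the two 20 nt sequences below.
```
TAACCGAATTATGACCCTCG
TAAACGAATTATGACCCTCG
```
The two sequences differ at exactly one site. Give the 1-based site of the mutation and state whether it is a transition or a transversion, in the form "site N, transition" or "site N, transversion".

site 4, transversion

Site 4 changes C→A. C is a pyrimidine and A is a purine, so this is a transversion.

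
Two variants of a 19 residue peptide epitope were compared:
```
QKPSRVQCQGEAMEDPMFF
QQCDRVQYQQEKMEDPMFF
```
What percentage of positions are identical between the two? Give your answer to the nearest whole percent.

68%

6 positions differ (2, 3, 4, 8, 10, 12), so 13 of 19 match: 13/19 = 68.42%.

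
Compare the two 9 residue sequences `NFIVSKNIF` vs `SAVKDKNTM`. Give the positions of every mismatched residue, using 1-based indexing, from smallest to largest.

1, 2, 3, 4, 5, 8, 9

Differences at position 1 (N→S), position 2 (F→A), position 3 (I→V), position 4 (V→K), position 5 (S→D), position 8 (I→T), position 9 (F→M).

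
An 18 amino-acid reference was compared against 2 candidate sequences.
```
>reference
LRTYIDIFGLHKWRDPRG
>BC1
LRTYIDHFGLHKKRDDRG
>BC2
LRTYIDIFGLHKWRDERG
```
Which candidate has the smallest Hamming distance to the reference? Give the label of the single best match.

Hamming distances to reference — BC1: 3; BC2: 1.
Smallest is BC2 with 1 mismatch.

BC2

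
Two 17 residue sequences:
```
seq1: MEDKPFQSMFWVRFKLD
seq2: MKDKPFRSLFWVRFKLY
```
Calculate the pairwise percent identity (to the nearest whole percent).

76%

4 positions differ (2, 7, 9, 17), so 13 of 17 match: 13/17 = 76.47%.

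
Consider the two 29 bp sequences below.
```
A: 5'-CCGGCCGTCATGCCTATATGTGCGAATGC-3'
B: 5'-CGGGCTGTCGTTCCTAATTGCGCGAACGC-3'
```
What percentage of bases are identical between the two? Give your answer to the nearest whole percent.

Mismatches at positions 2, 6, 10, 12, 17, 18, 21, 27 (1-based): 8 of 29.
Identical positions: 21/29 = 72.41% → 72%.

72%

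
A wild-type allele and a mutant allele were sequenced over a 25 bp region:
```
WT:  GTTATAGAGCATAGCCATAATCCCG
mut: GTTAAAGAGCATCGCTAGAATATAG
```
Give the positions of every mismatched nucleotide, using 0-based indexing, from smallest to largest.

Differences at position 4 (T→A), position 12 (A→C), position 15 (C→T), position 17 (T→G), position 21 (C→A), position 22 (C→T), position 23 (C→A).

4, 12, 15, 17, 21, 22, 23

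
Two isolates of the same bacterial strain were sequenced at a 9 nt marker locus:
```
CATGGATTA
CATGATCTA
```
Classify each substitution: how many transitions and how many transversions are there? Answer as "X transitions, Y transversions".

2 transitions, 1 transversion

Transitions (purine↔purine or pyrimidine↔pyrimidine): 5 G→A, 7 T→C.
Transversions (purine↔pyrimidine): 6 A→T.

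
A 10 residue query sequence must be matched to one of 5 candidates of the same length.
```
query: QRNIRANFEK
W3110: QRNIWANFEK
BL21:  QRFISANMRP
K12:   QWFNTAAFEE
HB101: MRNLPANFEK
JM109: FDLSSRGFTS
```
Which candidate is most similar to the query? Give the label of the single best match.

W3110

W3110 differs at 1 position; BL21 differs at 5 positions; K12 differs at 6 positions; HB101 differs at 3 positions; JM109 differs at 9 positions. The closest is W3110.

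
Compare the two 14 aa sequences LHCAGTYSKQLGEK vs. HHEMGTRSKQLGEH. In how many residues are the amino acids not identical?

Mismatches (1-based): residue 1: L→H; residue 3: C→E; residue 4: A→M; residue 7: Y→R; residue 14: K→H.

5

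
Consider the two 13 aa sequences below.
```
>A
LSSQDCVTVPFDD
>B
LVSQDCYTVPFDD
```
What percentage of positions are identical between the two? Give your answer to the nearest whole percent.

85%

2 positions differ (2, 7), so 11 of 13 match: 11/13 = 84.62%.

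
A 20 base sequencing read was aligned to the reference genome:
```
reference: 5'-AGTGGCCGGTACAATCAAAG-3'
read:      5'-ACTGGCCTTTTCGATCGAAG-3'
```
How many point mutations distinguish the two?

6

The sequences differ at positions 2, 8, 9, 11, 13, 17 (1-based) — 6 in total.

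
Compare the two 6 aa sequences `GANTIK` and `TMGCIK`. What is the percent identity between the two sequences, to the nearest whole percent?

33%

Mismatches at positions 1, 2, 3, 4 (1-based): 4 of 6.
Identical positions: 2/6 = 33.33% → 33%.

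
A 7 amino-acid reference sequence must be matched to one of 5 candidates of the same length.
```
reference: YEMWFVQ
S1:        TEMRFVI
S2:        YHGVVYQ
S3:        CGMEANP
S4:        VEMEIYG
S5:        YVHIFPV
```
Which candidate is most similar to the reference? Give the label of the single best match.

S1

S1 differs at 3 positions; S2 differs at 5 positions; S3 differs at 6 positions; S4 differs at 5 positions; S5 differs at 5 positions. The closest is S1.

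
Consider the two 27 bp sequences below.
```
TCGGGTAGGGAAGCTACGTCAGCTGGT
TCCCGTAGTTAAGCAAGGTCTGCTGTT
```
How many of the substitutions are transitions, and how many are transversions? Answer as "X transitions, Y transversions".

0 transitions, 8 transversions

Transitions (purine↔purine or pyrimidine↔pyrimidine): none.
Transversions (purine↔pyrimidine): 3 G→C, 4 G→C, 9 G→T, 10 G→T, 15 T→A, 17 C→G, 21 A→T, 26 G→T.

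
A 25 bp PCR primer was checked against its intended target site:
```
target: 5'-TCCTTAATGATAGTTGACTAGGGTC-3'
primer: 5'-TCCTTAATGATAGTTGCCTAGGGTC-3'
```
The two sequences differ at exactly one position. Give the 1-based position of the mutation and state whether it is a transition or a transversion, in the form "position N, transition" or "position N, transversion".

position 17, transversion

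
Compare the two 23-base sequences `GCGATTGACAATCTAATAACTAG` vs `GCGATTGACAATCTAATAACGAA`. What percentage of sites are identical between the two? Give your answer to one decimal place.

91.3%

Mismatches at positions 21, 23 (1-based): 2 of 23.
Identical positions: 21/23 = 91.3% → 91.3%.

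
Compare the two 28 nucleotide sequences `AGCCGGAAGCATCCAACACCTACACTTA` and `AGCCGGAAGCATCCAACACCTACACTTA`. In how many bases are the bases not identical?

0

No positions differ; the sequences are identical.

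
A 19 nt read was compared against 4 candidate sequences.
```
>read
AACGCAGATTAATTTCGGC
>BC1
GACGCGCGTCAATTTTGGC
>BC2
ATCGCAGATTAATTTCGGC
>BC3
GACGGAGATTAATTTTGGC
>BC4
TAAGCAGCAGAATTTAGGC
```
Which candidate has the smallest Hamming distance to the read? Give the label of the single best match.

Hamming distances to read — BC1: 6; BC2: 1; BC3: 3; BC4: 6.
Smallest is BC2 with 1 mismatch.

BC2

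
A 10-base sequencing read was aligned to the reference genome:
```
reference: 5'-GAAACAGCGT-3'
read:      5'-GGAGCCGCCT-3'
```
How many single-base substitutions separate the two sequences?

4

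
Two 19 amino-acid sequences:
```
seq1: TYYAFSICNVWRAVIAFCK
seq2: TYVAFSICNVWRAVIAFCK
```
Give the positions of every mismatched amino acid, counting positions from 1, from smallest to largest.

Scanning 1-based: 3: Y/V.

3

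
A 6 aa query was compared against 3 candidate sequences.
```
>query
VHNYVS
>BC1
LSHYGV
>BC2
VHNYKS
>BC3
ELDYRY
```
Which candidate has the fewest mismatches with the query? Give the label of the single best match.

BC1 differs at 5 positions; BC2 differs at 1 position; BC3 differs at 5 positions. The closest is BC2.

BC2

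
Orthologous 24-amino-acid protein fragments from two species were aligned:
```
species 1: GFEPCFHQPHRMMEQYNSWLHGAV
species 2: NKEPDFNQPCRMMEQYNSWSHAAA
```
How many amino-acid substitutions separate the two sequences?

8

Comparing position by position, 8 positions differ: 1 (G/N), 2 (F/K), 5 (C/D), 7 (H/N), 10 (H/C), 20 (L/S), 22 (G/A), 24 (V/A).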